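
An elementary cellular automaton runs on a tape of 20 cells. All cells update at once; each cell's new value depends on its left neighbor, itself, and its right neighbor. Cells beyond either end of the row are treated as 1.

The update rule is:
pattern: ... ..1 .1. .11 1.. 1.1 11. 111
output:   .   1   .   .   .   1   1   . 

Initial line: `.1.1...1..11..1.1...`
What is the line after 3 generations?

.1..1..1.1.1.1...1.1

1.1...1..1.1.1.1...1
11...1..1.1.1.1...1.
.1..1..1.1.1.1...1.1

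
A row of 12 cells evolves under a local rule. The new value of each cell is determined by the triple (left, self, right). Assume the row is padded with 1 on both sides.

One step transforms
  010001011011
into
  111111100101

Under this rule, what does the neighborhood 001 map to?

At position 4 the neighborhood is 001; the next row has 1 there.

1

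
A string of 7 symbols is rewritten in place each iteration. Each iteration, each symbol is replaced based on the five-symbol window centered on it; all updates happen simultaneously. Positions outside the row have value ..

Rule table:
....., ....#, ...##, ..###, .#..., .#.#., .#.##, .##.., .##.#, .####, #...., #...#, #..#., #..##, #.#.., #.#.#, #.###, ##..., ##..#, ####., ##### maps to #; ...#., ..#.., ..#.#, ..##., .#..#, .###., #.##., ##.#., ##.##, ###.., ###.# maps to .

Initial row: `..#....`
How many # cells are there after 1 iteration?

5

#..####
count of #: 5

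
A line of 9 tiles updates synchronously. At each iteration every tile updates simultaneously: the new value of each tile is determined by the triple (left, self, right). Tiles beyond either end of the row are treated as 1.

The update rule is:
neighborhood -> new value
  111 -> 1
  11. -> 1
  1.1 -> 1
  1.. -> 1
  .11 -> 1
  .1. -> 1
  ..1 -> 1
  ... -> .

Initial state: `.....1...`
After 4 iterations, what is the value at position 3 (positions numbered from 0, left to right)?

1

iteration 1: 1...111.1
iteration 2: 11.111111
iteration 3: 111111111
iteration 4: 111111111
position 3 holds 1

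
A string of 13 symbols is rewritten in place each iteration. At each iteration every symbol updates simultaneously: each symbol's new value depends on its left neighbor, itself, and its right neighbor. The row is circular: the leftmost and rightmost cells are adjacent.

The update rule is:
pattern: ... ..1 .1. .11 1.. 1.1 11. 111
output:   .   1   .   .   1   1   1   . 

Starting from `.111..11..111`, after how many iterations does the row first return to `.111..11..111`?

13

1..111.111..1
111..11..111.
..111.111..11
11..11..111.1
.111.111..11.
1..11..111.11
111.111..11..
..11..111.111
11.111..11..1
.11..111.111.
1.111..11..11
11..111.111..
.111..11..111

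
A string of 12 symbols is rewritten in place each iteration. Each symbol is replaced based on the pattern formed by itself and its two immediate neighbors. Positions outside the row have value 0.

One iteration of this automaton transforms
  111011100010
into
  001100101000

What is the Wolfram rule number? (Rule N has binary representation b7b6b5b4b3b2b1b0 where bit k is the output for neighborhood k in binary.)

97

position 1: 111 → 0  (bit 7 = 0)
position 2: 110 → 1  (bit 6 = 1)
position 3: 101 → 1  (bit 5 = 1)
position 7: 100 → 0  (bit 4 = 0)
position 0: 011 → 0  (bit 3 = 0)
position 10: 010 → 0  (bit 2 = 0)
position 9: 001 → 0  (bit 1 = 0)
position 8: 000 → 1  (bit 0 = 1)
bits b7..b0 = 01100001 = 97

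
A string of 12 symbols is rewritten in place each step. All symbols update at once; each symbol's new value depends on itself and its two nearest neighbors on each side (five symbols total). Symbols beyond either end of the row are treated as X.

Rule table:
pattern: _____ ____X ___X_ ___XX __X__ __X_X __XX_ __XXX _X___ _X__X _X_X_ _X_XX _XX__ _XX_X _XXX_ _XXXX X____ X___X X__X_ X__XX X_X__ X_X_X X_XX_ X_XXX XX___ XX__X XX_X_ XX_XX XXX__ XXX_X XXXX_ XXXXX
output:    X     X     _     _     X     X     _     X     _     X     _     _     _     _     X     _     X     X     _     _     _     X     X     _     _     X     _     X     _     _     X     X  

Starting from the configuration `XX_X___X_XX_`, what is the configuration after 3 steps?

step 1: X____X_X_X_X
step 2: __XX_X_X_X__
step 3: X____X_X__X_

X____X_X__X_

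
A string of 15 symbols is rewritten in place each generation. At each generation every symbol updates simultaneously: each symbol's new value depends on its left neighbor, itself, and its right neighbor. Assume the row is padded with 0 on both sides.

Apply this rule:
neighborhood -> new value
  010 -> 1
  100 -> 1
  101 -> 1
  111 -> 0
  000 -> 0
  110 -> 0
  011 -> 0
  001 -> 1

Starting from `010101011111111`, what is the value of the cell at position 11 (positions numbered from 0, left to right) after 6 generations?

1

generation 1: 111111100000000
generation 2: 000000010000000
generation 3: 000000111000000
generation 4: 000001000100000
generation 5: 000011101110000
generation 6: 000100010001000
position 11 holds 1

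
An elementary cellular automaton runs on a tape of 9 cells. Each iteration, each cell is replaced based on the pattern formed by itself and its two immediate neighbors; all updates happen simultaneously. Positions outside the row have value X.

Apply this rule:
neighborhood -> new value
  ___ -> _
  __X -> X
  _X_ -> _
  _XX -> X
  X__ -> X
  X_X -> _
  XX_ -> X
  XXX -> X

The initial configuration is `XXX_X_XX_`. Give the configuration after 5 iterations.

XXXX_XXX_

XXX___XX_
XXXX_XXX_
XXXX_XXX_  (fixed point — unchanged through iteration 5)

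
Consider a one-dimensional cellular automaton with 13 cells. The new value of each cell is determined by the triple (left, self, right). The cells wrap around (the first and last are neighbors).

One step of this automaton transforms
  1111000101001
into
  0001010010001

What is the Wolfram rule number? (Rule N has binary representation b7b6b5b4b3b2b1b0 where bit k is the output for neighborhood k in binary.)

105

position 0: 111 → 0  (bit 7 = 0)
position 3: 110 → 1  (bit 6 = 1)
position 8: 101 → 1  (bit 5 = 1)
position 4: 100 → 0  (bit 4 = 0)
position 12: 011 → 1  (bit 3 = 1)
position 7: 010 → 0  (bit 2 = 0)
position 6: 001 → 0  (bit 1 = 0)
position 5: 000 → 1  (bit 0 = 1)
bits b7..b0 = 01101001 = 105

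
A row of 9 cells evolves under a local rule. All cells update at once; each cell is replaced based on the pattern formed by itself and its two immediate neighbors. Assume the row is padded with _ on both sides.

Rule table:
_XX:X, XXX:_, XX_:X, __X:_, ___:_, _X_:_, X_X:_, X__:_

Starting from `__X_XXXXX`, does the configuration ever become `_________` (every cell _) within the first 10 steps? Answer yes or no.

yes

step 1: ____X___X
step 2: _________
all cells are _ at step 2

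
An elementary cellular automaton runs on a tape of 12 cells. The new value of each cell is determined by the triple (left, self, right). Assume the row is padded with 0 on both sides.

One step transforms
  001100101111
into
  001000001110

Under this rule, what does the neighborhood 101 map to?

0

At position 7 the neighborhood is 101; the next row has 0 there.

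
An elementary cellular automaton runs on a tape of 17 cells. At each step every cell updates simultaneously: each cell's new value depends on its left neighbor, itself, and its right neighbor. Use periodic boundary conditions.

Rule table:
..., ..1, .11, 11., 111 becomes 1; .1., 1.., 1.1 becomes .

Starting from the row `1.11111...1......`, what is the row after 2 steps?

.111111.11.111111

..11111.11..11111
.111111.11.111111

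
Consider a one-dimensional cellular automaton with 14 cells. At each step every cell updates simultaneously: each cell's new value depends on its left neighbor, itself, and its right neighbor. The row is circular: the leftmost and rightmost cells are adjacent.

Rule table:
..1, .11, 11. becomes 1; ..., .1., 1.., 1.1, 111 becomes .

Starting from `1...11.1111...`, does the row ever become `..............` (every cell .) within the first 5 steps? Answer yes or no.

step 1: ...111.1..1..1
step 2: ..11.1...1..1.
step 3: .111....1..1..
step 4: 11.1...1..1...
step 5: 11....1..1...1
step 5 is 11....1..1...1, still not uniform .

no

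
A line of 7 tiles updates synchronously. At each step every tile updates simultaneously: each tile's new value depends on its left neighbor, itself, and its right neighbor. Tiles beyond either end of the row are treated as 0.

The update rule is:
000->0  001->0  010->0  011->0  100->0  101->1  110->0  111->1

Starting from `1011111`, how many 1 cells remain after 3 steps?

1

0101110
0010100
0001000
count of 1: 1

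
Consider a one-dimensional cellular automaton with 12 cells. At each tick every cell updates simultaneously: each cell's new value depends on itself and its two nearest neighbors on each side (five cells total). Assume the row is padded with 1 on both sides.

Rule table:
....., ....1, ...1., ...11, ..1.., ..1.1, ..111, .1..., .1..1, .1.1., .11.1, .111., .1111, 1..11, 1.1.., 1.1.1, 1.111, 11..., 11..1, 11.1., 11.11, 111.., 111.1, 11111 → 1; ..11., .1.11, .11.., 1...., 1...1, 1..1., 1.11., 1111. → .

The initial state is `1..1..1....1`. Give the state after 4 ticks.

11.111111111

11.11.11.111
.11.11.11111
1.11.1111111
11.111111111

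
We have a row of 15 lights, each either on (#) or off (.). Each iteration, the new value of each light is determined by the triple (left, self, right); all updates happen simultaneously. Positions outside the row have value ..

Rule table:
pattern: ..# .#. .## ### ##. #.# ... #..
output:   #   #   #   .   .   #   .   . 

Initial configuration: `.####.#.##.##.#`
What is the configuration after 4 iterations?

##...####.##.##
#...##...##.##.
#..##...##.##..
#.##...##.##...

#.##...##.##...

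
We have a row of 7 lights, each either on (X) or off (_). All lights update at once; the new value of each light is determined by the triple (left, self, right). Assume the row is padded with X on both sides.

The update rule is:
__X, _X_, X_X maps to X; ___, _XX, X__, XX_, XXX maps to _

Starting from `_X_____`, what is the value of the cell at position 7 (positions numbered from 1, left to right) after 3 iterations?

XX____X
_____X_
____XXX
position 7 holds X

X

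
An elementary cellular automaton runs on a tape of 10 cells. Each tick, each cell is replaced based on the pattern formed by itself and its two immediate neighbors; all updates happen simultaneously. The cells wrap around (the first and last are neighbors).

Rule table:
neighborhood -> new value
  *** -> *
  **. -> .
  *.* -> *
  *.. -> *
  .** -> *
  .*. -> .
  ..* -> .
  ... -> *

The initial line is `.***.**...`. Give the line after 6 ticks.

*.***.**.*

.**.**.***
**.**.***.
*.**.***.*
.**.***.**
**.***.**.
*.***.**.*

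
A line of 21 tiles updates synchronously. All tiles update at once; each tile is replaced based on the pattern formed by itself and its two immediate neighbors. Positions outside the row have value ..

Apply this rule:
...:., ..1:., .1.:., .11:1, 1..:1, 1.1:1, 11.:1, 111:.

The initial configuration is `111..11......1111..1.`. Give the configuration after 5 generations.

1.11.111.....1..11..1
.11111.11.....1.111..
.1...11111.....11.11.
..1..1...11....111111
...1..1..111...1....1

...1..1..111...1....1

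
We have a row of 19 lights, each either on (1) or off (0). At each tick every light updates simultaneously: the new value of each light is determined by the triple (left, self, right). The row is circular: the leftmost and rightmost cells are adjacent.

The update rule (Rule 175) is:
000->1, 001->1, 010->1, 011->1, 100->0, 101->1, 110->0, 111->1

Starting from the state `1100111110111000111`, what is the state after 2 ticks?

tick 1: 1001111101110011111
tick 2: 0011111011100111111

0011111011100111111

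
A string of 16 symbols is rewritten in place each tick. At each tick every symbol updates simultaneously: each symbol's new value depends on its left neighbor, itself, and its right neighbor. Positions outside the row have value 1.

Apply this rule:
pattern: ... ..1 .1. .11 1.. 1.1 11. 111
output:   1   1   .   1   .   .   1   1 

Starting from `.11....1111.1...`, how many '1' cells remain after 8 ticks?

13

.11.1111111...11
.11.1111111.1111
.11.1111111.1111  (fixed point — unchanged through tick 8)
count of 1: 13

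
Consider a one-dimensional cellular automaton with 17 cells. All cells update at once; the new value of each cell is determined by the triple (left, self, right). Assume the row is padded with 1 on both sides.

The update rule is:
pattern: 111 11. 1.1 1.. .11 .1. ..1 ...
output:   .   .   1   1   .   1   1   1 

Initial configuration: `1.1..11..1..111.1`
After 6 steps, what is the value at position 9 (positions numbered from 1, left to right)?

step 1: .1111..11111...1.
step 2: 1....11.....11111
step 3: .1111..11111.....
step 4: 1....11.....11111  (repeats step 2; period 2)
step 6: 1....11.....11111
position 9 holds .

.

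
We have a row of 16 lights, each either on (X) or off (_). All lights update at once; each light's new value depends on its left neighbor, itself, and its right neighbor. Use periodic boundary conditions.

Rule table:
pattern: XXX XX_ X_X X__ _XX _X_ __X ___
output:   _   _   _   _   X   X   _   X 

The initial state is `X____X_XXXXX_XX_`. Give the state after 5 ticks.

X_XX_X_X_____X__
X_X__X_X_XXX_X__
X_X__X_X_X___X__
X_X__X_X_X_X_X__
X_X__X_X_X_X_X__

X_X__X_X_X_X_X__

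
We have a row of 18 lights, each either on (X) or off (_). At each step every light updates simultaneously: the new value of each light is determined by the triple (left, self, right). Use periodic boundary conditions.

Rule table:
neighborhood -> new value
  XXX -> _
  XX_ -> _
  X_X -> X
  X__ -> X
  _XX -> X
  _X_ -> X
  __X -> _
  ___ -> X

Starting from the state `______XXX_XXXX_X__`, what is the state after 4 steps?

____XXX_X___XX____

XXXXX_X__XX___XXXX
_____XXX_X_XX_X___
XXXX_X__XXXX_XXXXX
____XXX_X___XX____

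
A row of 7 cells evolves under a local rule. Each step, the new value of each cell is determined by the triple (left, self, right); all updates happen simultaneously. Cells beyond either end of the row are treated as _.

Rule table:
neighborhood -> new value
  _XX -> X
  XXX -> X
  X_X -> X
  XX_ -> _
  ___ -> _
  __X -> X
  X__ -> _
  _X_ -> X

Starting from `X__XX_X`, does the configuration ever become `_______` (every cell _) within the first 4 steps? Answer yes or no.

no

X_XX_XX
XXX_XX_
XX_XX__
X_XX___
step 4 is X_XX___, still not uniform _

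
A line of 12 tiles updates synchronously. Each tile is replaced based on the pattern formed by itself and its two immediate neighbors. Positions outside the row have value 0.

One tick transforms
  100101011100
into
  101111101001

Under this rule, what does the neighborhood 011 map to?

At position 7 the neighborhood is 011; the next row has 0 there.

0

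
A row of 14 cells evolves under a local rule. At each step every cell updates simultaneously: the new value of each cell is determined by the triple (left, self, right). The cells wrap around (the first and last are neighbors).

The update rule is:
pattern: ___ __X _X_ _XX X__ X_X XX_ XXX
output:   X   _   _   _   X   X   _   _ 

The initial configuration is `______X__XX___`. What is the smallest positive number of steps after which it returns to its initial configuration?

28

XXXXX__X___XXX
_____X__XX____
XXXX__X___XXXX
____X__XX_____
XXX__X___XXXXX
___X__XX______
XX__X___XXXXXX
__X__XX_______
X__X___XXXXXXX
_X__XX________
__X___XXXXXXXX
X__XX_________
_X___XXXXXXXX_
__XX_________X
X___XXXXXXXX__
_XX_________X_
___XXXXXXXX__X
XX_________X__
__XXXXXXXX__X_
X_________X__X
_XXXXXXXX__X__
_________X__XX
XXXXXXXX__X___
________X__XX_
XXXXXXX__X___X
_______X__XX__
XXXXXX__X___XX
______X__XX___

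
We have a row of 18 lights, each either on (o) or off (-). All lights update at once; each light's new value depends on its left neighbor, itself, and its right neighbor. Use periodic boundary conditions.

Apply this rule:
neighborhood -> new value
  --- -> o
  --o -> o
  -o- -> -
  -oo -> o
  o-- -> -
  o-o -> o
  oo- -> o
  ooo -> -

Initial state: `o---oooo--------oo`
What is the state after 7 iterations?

o-ooo--o-oooooooo-
-oo-o-o-oo------oo
oooo-o-ooo-ooooooo
---oo-oo-ooo------
oooooooooo-o-ooooo
---------oo-oo----
oooooooooooooo-ooo

oooooooooooooo-ooo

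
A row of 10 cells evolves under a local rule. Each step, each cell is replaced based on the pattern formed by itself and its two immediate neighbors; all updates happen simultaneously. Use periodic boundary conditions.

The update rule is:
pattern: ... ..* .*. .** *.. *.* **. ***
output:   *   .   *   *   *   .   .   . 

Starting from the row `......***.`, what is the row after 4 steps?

......**.*

*****.*..*
......**.*
*****.*..*  (repeats step 1; period 2)
step 4: ......**.*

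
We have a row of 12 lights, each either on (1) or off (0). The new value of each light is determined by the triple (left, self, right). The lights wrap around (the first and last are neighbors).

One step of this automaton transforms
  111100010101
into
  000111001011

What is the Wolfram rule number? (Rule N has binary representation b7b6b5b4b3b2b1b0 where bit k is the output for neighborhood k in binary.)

121

position 0: 111 → 0  (bit 7 = 0)
position 3: 110 → 1  (bit 6 = 1)
position 8: 101 → 1  (bit 5 = 1)
position 4: 100 → 1  (bit 4 = 1)
position 11: 011 → 1  (bit 3 = 1)
position 7: 010 → 0  (bit 2 = 0)
position 6: 001 → 0  (bit 1 = 0)
position 5: 000 → 1  (bit 0 = 1)
bits b7..b0 = 01111001 = 121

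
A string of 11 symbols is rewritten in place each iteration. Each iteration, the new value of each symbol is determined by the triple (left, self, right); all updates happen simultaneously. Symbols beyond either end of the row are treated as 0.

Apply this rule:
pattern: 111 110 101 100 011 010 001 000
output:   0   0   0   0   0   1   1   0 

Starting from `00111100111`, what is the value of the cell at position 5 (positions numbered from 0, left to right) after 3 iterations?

1

iteration 1: 01000001000
iteration 2: 11000011000
iteration 3: 00000100000
position 5 holds 1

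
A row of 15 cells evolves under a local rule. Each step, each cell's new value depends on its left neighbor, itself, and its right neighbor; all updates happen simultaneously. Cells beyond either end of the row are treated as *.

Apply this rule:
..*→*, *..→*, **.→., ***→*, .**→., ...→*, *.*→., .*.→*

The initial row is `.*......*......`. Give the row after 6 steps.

.**************
..*************
**.************
*...***********
.***.**********
..*...*********

..*...*********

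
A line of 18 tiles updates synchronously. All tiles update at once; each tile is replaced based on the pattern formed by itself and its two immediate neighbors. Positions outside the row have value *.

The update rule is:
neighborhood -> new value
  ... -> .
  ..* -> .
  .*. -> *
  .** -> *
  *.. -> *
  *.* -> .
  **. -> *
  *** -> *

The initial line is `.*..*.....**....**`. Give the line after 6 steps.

.**.*****.*****.**

.**.**....***...**
.**.***...****..**
.**.****..*****.**
.**.*****.*****.**
.**.*****.*****.**  (fixed point — unchanged through step 6)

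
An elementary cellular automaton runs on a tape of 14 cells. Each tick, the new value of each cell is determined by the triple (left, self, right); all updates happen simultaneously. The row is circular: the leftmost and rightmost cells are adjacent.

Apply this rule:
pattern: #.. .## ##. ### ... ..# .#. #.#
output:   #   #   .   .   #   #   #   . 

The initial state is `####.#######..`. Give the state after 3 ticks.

#....#......##
.############.
##...........#

##...........#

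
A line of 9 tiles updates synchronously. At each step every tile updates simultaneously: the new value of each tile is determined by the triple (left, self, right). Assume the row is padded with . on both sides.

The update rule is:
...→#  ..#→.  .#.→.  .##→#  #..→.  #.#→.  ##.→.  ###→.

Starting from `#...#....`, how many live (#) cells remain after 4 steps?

step 1: ..#...###
step 2: #...#.#..
step 3: ..#.....#
step 4: #...###..
count of #: 4

4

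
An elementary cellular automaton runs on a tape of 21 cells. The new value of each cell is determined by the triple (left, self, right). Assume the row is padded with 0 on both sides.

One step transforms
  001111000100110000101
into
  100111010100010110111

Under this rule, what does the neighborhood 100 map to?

0

At position 6 the neighborhood is 100; the next row has 0 there.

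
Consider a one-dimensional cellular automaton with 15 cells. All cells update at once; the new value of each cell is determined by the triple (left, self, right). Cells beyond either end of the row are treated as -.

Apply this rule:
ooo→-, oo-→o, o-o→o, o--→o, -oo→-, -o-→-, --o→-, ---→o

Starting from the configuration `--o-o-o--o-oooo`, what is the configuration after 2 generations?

o--o-o-o--o---o
-o--o-o-o--oo--

-o--o-o-o--oo--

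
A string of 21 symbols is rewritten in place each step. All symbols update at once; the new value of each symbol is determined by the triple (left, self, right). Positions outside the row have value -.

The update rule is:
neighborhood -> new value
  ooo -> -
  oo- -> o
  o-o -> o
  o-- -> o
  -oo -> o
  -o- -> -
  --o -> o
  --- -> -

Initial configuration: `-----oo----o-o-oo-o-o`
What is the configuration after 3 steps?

--oooooo-oo-oooooooo-

----oooo--o-o-oooo-o-
---oo--ooo-o-oo--oo-o
--oooooo-oo-oooooooo-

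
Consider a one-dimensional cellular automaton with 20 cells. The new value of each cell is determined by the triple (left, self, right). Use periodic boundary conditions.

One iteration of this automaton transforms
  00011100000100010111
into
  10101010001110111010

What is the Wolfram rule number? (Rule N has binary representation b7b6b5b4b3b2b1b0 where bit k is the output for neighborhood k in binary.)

position 4: 111 → 1  (bit 7 = 1)
position 5: 110 → 0  (bit 6 = 0)
position 16: 101 → 1  (bit 5 = 1)
position 0: 100 → 1  (bit 4 = 1)
position 3: 011 → 0  (bit 3 = 0)
position 11: 010 → 1  (bit 2 = 1)
position 2: 001 → 1  (bit 1 = 1)
position 1: 000 → 0  (bit 0 = 0)
bits b7..b0 = 10110110 = 182

182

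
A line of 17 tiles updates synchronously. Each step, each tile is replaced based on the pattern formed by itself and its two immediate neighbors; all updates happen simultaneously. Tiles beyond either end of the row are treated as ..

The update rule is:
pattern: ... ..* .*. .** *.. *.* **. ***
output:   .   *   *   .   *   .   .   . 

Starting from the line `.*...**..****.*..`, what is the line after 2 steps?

....***..*...*..*

***.*..**.....**.
....***..*...*..*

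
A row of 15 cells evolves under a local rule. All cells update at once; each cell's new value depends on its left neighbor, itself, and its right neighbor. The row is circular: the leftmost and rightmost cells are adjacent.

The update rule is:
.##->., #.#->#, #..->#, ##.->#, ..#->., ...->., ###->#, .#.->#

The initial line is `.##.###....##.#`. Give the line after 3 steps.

#.##.###....###
##.##.###....##
###.##.###....#

###.##.###....#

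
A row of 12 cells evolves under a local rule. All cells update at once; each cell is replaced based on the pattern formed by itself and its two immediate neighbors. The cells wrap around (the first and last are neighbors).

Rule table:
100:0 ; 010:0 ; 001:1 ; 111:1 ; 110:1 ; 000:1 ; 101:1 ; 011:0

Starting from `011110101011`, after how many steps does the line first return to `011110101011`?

101111010101
110111101010
011011110101
101101111010
010110111101
101011011110
010101101111
101010110111
110101011011
111010101101
111101010110
011110101011

12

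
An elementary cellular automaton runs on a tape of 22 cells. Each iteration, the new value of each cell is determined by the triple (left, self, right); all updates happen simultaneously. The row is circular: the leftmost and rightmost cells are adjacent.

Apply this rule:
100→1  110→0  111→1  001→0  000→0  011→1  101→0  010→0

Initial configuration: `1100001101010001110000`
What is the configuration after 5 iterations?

1010001000001001101000
0001000100000101000100
0000100010000000100010
0000010001000000010001
1000001000100000001000

1000001000100000001000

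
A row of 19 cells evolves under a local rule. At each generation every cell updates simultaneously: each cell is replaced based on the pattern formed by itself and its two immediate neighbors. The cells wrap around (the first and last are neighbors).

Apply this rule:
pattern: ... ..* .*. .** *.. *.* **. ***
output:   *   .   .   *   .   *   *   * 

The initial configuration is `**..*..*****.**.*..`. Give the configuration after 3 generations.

*****************.*

generation 1: **.....*********...
generation 2: **.***.*********.*.
generation 3: *****************.*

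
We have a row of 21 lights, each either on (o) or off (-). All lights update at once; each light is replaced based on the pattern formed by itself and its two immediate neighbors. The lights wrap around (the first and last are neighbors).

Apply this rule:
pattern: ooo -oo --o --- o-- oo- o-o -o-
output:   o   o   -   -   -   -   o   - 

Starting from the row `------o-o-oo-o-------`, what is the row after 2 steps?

--------oo-o---------

step 1: -------o-oo-o--------
step 2: --------oo-o---------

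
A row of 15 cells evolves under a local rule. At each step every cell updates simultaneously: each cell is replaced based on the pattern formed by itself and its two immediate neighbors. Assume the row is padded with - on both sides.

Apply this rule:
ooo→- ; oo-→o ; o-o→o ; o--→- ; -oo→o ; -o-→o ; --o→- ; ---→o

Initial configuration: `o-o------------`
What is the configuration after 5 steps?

ooo---o-ooo-o-o

ooo-ooooooooooo
o-ooo---------o
ooo-o-ooooooo-o
o-ooooo-----ooo
ooo---o-ooo-o-o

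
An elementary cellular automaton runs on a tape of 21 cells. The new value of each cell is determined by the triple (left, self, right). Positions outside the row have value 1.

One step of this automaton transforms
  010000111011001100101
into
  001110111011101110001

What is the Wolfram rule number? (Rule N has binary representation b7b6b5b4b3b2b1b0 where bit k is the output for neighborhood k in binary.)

position 7: 111 → 1  (bit 7 = 1)
position 8: 110 → 1  (bit 6 = 1)
position 0: 101 → 0  (bit 5 = 0)
position 2: 100 → 1  (bit 4 = 1)
position 6: 011 → 1  (bit 3 = 1)
position 1: 010 → 0  (bit 2 = 0)
position 5: 001 → 0  (bit 1 = 0)
position 3: 000 → 1  (bit 0 = 1)
bits b7..b0 = 11011001 = 217

217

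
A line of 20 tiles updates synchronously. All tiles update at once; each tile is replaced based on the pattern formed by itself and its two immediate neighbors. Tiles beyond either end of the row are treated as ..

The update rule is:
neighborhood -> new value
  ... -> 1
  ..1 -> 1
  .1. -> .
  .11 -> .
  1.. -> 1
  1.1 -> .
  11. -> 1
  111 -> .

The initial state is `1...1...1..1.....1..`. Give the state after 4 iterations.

1.1...1..1.....1..11

iteration 1: .111.111.11.11111.11
iteration 2: 1..1...1..1.....1..1
iteration 3: .11.111.11.11111.11.
iteration 4: 1.1...1..1.....1..11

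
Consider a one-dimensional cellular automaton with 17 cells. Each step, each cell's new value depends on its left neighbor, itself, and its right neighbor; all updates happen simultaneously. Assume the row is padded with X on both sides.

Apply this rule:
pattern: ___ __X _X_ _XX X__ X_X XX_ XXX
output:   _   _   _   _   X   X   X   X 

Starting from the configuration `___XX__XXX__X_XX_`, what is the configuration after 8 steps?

X___XX__XXX__X_XX
XX___XX__XXX__X_X
XXX___XX__XXX__X_
XXXX___XX__XXX__X
XXXXX___XX__XXX__
XXXXXX___XX__XXX_
XXXXXXX___XX__XXX
XXXXXXXX___XX__XX

XXXXXXXX___XX__XX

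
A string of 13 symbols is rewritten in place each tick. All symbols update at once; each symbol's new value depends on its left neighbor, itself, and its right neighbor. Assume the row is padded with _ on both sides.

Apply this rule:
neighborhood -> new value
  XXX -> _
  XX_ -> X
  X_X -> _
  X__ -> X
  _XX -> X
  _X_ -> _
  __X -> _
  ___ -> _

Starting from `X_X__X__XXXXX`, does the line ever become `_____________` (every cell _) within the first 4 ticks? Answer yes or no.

___X__X_X___X
____X____X___
_____X____X__
______X____X_
tick 4 is ______X____X_, still not uniform _

no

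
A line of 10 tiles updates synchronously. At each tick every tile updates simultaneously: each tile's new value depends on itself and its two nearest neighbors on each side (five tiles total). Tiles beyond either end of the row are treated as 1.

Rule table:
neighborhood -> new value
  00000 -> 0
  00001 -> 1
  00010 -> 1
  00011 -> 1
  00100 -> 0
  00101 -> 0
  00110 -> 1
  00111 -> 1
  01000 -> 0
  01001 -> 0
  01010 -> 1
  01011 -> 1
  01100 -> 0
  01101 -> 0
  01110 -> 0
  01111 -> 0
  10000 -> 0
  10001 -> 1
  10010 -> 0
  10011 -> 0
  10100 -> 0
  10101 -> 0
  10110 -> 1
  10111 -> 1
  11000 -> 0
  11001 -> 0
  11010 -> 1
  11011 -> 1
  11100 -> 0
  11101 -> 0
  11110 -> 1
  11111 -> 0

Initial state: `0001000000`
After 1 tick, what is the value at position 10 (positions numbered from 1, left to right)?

1

tick 1: 0110000011
position 10 holds 1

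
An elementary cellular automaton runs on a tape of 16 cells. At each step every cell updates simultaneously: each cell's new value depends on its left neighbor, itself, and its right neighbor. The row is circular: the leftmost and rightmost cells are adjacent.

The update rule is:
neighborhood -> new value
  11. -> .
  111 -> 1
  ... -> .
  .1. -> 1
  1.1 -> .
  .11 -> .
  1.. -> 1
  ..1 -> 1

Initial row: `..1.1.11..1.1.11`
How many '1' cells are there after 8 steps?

8

111.1...111.1...
.1..11.1.1..11.1
.111...1.111...1
..1.1.11..1.1.11  (repeats step 0; period 4)
step 8: ..1.1.11..1.1.11
count of 1: 8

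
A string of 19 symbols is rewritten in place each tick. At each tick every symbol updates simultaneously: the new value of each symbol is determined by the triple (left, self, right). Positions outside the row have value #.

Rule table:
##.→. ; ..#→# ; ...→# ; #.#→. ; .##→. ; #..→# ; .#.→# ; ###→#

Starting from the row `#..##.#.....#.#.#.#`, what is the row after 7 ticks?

.##...#######.#.#..
...###.#####..#.###
###.#...###.###..##
##..####.#...#.##.#
#.##.##..#####.....
.......##.###.#####
#######....#...####

#######....#...####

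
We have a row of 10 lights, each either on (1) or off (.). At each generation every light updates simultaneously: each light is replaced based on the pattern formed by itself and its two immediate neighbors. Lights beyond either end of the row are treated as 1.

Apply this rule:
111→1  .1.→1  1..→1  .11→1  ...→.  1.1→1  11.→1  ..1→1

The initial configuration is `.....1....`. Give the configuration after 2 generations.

1...111..1
11.1111111

11.1111111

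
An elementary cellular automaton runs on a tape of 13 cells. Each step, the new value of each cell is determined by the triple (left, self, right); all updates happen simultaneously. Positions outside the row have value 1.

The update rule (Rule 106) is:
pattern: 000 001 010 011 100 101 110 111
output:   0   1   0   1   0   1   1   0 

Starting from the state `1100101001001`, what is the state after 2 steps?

0101010010011
1010100100110

1010100100110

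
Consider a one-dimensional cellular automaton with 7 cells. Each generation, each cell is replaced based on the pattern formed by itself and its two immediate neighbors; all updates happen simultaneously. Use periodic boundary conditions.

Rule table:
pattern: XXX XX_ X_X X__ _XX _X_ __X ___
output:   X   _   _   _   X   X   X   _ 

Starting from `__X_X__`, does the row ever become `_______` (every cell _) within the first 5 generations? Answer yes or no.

no

_XX_X__
XX__X__
X__XX_X
__XX__X
_XX__XX
generation 5 is _XX__XX, still not uniform _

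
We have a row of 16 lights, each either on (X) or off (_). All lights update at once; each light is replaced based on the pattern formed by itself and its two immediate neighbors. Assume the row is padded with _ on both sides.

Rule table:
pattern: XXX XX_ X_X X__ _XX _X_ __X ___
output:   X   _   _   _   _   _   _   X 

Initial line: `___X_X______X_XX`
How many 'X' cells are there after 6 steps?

XX_____XXXX_____
___XXX__XX__XXXX
XX__X________XX_
______XXXXXX____
XXXXX__XXXX__XXX
_XXX____XX____X_
count of X: 6

6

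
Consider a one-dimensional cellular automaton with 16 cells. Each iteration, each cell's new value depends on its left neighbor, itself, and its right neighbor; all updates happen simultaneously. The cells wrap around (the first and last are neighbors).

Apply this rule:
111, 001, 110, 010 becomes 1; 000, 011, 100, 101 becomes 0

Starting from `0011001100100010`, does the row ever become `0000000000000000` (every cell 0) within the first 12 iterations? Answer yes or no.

no

iteration 1: 0101010101100110
iteration 2: 1101010100101010
iteration 3: 0101010101101010
iteration 4: 1101010100101010  (repeats iteration 2; period 2)
iteration 12: 1101010100101010
iteration 12 is 1101010100101010, still not uniform 0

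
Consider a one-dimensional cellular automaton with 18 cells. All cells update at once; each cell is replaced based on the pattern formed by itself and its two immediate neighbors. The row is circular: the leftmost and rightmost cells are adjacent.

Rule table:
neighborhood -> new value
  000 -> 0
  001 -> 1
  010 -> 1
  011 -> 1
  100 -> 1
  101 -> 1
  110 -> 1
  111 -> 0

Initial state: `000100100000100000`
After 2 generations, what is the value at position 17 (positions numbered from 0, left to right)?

0

001111110001110000
011000011011011000
position 17 holds 0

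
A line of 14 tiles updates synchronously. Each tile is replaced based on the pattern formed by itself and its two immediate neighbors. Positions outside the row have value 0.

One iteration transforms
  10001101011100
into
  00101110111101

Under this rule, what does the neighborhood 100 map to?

At position 1 the neighborhood is 100; the next row has 0 there.

0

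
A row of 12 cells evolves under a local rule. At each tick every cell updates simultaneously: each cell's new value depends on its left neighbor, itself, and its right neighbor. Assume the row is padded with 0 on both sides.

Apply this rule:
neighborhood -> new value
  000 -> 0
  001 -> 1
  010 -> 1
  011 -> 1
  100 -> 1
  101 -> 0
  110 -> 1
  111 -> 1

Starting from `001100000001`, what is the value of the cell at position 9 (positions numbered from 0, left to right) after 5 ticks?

011110000011
111111000111
111111101111
111111101111  (fixed point — unchanged through tick 5)
position 9 holds 1

1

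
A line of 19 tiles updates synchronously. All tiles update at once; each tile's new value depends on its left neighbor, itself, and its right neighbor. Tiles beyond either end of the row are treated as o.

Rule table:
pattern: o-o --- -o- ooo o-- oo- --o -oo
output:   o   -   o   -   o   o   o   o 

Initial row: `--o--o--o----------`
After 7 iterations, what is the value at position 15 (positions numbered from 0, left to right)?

oooooooooo--------o
---------oo------oo
o-------oooo----oo-
oo-----oo--oo--oooo
-oo---oooooooooo---
oooo-oo--------oo-o
---ooooo------ooooo
position 15 holds o

o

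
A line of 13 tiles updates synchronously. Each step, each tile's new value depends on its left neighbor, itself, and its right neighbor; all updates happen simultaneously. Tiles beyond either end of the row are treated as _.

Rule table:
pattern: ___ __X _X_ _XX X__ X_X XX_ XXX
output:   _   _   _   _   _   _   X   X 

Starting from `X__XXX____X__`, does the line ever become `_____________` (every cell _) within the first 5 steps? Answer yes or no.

step 1: ____XX_______
step 2: _____X_______
step 3: _____________
all cells are _ at step 3

yes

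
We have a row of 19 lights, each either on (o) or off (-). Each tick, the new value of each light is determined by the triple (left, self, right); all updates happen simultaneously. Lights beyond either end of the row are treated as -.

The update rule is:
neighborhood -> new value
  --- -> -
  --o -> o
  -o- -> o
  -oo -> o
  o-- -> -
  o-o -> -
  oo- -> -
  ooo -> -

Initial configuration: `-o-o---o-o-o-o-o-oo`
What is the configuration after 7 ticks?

o-o-o-oo-o--oo-o-o-

tick 1: oo-o--oo-o-o-o-o-o-
tick 2: o--o-oo--o-o-o-o-o-
tick 3: o-oo-o--oo-o-o-o-o-
tick 4: o-o--o-oo--o-o-o-o-
tick 5: o-o-oo-o--oo-o-o-o-
tick 6: o-o-o--o-oo--o-o-o-
tick 7: o-o-o-oo-o--oo-o-o-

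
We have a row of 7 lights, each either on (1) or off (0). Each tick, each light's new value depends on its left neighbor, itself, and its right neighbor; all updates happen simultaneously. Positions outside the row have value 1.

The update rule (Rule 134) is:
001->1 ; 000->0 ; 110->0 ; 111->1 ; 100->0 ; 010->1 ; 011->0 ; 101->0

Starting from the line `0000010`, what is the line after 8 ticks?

0101010

0000110
0001000
0011001
0100010
0100110
0101000
0101001
0101010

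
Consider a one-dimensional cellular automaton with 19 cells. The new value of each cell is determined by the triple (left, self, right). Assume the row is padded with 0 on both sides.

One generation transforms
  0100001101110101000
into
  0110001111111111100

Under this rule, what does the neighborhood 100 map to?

1

At position 2 the neighborhood is 100; the next row has 1 there.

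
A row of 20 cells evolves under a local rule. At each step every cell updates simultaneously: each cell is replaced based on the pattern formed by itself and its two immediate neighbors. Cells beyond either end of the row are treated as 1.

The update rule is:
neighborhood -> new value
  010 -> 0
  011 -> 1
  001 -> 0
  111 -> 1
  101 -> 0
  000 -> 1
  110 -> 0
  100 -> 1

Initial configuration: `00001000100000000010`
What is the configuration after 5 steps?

11100110011111111000
11010101011111110110
10000000011111100100
01111111011111010010
01111110011110001000

01111110011110001000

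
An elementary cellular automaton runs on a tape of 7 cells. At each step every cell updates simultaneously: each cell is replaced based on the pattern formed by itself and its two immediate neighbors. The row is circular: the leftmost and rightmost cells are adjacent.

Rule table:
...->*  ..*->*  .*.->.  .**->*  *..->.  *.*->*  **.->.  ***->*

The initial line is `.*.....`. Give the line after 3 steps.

*..****
..*****
.*****.

.*****.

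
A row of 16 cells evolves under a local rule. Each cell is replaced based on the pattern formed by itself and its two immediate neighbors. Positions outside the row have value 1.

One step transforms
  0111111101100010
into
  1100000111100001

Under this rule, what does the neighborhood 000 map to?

At position 12 the neighborhood is 000; the next row has 0 there.

0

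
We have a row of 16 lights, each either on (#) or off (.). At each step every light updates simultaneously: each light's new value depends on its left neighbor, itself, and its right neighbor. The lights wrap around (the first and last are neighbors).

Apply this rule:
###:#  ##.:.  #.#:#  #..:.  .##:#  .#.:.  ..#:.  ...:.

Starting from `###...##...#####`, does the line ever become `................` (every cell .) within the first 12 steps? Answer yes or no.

yes

##....#....#####
#..........#####
...........#####
...........####.
...........###..
...........##...
...........#....
................
all cells are . at step 8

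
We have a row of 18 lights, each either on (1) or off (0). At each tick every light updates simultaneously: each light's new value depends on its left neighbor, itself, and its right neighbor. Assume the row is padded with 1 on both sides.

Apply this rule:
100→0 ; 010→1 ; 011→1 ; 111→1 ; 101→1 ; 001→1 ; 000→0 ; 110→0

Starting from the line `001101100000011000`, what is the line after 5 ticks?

011011000000110001
110110000001100011
101100000011000111
011000000110001111
110000001100011111

110000001100011111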